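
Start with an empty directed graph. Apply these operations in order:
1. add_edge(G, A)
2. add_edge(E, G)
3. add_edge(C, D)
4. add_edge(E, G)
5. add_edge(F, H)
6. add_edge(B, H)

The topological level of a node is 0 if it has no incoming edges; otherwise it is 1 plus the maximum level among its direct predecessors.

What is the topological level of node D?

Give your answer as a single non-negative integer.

Answer: 1

Derivation:
Op 1: add_edge(G, A). Edges now: 1
Op 2: add_edge(E, G). Edges now: 2
Op 3: add_edge(C, D). Edges now: 3
Op 4: add_edge(E, G) (duplicate, no change). Edges now: 3
Op 5: add_edge(F, H). Edges now: 4
Op 6: add_edge(B, H). Edges now: 5
Compute levels (Kahn BFS):
  sources (in-degree 0): B, C, E, F
  process B: level=0
    B->H: in-degree(H)=1, level(H)>=1
  process C: level=0
    C->D: in-degree(D)=0, level(D)=1, enqueue
  process E: level=0
    E->G: in-degree(G)=0, level(G)=1, enqueue
  process F: level=0
    F->H: in-degree(H)=0, level(H)=1, enqueue
  process D: level=1
  process G: level=1
    G->A: in-degree(A)=0, level(A)=2, enqueue
  process H: level=1
  process A: level=2
All levels: A:2, B:0, C:0, D:1, E:0, F:0, G:1, H:1
level(D) = 1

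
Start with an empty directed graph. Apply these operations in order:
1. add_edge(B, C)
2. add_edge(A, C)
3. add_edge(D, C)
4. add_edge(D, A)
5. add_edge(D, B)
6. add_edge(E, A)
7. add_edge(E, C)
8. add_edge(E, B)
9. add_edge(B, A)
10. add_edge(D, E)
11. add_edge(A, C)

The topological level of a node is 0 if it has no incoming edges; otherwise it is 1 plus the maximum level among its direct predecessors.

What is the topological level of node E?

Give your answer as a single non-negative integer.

Answer: 1

Derivation:
Op 1: add_edge(B, C). Edges now: 1
Op 2: add_edge(A, C). Edges now: 2
Op 3: add_edge(D, C). Edges now: 3
Op 4: add_edge(D, A). Edges now: 4
Op 5: add_edge(D, B). Edges now: 5
Op 6: add_edge(E, A). Edges now: 6
Op 7: add_edge(E, C). Edges now: 7
Op 8: add_edge(E, B). Edges now: 8
Op 9: add_edge(B, A). Edges now: 9
Op 10: add_edge(D, E). Edges now: 10
Op 11: add_edge(A, C) (duplicate, no change). Edges now: 10
Compute levels (Kahn BFS):
  sources (in-degree 0): D
  process D: level=0
    D->A: in-degree(A)=2, level(A)>=1
    D->B: in-degree(B)=1, level(B)>=1
    D->C: in-degree(C)=3, level(C)>=1
    D->E: in-degree(E)=0, level(E)=1, enqueue
  process E: level=1
    E->A: in-degree(A)=1, level(A)>=2
    E->B: in-degree(B)=0, level(B)=2, enqueue
    E->C: in-degree(C)=2, level(C)>=2
  process B: level=2
    B->A: in-degree(A)=0, level(A)=3, enqueue
    B->C: in-degree(C)=1, level(C)>=3
  process A: level=3
    A->C: in-degree(C)=0, level(C)=4, enqueue
  process C: level=4
All levels: A:3, B:2, C:4, D:0, E:1
level(E) = 1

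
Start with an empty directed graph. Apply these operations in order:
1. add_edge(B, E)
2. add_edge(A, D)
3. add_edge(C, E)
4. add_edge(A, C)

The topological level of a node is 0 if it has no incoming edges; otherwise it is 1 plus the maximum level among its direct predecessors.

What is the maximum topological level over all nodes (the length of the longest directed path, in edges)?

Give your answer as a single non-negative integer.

Answer: 2

Derivation:
Op 1: add_edge(B, E). Edges now: 1
Op 2: add_edge(A, D). Edges now: 2
Op 3: add_edge(C, E). Edges now: 3
Op 4: add_edge(A, C). Edges now: 4
Compute levels (Kahn BFS):
  sources (in-degree 0): A, B
  process A: level=0
    A->C: in-degree(C)=0, level(C)=1, enqueue
    A->D: in-degree(D)=0, level(D)=1, enqueue
  process B: level=0
    B->E: in-degree(E)=1, level(E)>=1
  process C: level=1
    C->E: in-degree(E)=0, level(E)=2, enqueue
  process D: level=1
  process E: level=2
All levels: A:0, B:0, C:1, D:1, E:2
max level = 2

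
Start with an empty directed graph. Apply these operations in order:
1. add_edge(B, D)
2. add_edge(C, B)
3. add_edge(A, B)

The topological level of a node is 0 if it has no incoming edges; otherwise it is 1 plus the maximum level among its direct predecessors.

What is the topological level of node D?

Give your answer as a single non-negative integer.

Op 1: add_edge(B, D). Edges now: 1
Op 2: add_edge(C, B). Edges now: 2
Op 3: add_edge(A, B). Edges now: 3
Compute levels (Kahn BFS):
  sources (in-degree 0): A, C
  process A: level=0
    A->B: in-degree(B)=1, level(B)>=1
  process C: level=0
    C->B: in-degree(B)=0, level(B)=1, enqueue
  process B: level=1
    B->D: in-degree(D)=0, level(D)=2, enqueue
  process D: level=2
All levels: A:0, B:1, C:0, D:2
level(D) = 2

Answer: 2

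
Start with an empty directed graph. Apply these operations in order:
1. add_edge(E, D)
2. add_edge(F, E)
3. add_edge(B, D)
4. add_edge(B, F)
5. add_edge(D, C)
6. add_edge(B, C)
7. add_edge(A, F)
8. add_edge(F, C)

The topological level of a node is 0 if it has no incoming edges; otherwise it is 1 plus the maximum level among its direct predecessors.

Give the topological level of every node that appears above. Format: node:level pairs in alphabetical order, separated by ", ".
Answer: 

Answer: A:0, B:0, C:4, D:3, E:2, F:1

Derivation:
Op 1: add_edge(E, D). Edges now: 1
Op 2: add_edge(F, E). Edges now: 2
Op 3: add_edge(B, D). Edges now: 3
Op 4: add_edge(B, F). Edges now: 4
Op 5: add_edge(D, C). Edges now: 5
Op 6: add_edge(B, C). Edges now: 6
Op 7: add_edge(A, F). Edges now: 7
Op 8: add_edge(F, C). Edges now: 8
Compute levels (Kahn BFS):
  sources (in-degree 0): A, B
  process A: level=0
    A->F: in-degree(F)=1, level(F)>=1
  process B: level=0
    B->C: in-degree(C)=2, level(C)>=1
    B->D: in-degree(D)=1, level(D)>=1
    B->F: in-degree(F)=0, level(F)=1, enqueue
  process F: level=1
    F->C: in-degree(C)=1, level(C)>=2
    F->E: in-degree(E)=0, level(E)=2, enqueue
  process E: level=2
    E->D: in-degree(D)=0, level(D)=3, enqueue
  process D: level=3
    D->C: in-degree(C)=0, level(C)=4, enqueue
  process C: level=4
All levels: A:0, B:0, C:4, D:3, E:2, F:1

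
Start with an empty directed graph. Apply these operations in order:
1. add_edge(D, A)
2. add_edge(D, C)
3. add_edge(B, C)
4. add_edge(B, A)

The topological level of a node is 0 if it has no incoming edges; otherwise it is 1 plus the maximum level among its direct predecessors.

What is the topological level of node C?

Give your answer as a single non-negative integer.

Answer: 1

Derivation:
Op 1: add_edge(D, A). Edges now: 1
Op 2: add_edge(D, C). Edges now: 2
Op 3: add_edge(B, C). Edges now: 3
Op 4: add_edge(B, A). Edges now: 4
Compute levels (Kahn BFS):
  sources (in-degree 0): B, D
  process B: level=0
    B->A: in-degree(A)=1, level(A)>=1
    B->C: in-degree(C)=1, level(C)>=1
  process D: level=0
    D->A: in-degree(A)=0, level(A)=1, enqueue
    D->C: in-degree(C)=0, level(C)=1, enqueue
  process A: level=1
  process C: level=1
All levels: A:1, B:0, C:1, D:0
level(C) = 1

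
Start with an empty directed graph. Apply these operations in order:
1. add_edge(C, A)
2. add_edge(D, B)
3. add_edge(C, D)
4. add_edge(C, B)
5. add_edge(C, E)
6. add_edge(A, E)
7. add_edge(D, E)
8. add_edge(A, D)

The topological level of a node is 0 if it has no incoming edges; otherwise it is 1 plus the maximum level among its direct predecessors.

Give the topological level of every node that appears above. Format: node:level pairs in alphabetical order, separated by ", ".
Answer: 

Op 1: add_edge(C, A). Edges now: 1
Op 2: add_edge(D, B). Edges now: 2
Op 3: add_edge(C, D). Edges now: 3
Op 4: add_edge(C, B). Edges now: 4
Op 5: add_edge(C, E). Edges now: 5
Op 6: add_edge(A, E). Edges now: 6
Op 7: add_edge(D, E). Edges now: 7
Op 8: add_edge(A, D). Edges now: 8
Compute levels (Kahn BFS):
  sources (in-degree 0): C
  process C: level=0
    C->A: in-degree(A)=0, level(A)=1, enqueue
    C->B: in-degree(B)=1, level(B)>=1
    C->D: in-degree(D)=1, level(D)>=1
    C->E: in-degree(E)=2, level(E)>=1
  process A: level=1
    A->D: in-degree(D)=0, level(D)=2, enqueue
    A->E: in-degree(E)=1, level(E)>=2
  process D: level=2
    D->B: in-degree(B)=0, level(B)=3, enqueue
    D->E: in-degree(E)=0, level(E)=3, enqueue
  process B: level=3
  process E: level=3
All levels: A:1, B:3, C:0, D:2, E:3

Answer: A:1, B:3, C:0, D:2, E:3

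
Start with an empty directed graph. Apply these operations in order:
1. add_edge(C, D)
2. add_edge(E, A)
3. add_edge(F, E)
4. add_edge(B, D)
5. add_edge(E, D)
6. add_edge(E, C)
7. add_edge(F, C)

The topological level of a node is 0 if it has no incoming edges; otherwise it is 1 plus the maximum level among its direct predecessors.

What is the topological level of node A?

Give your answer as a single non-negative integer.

Answer: 2

Derivation:
Op 1: add_edge(C, D). Edges now: 1
Op 2: add_edge(E, A). Edges now: 2
Op 3: add_edge(F, E). Edges now: 3
Op 4: add_edge(B, D). Edges now: 4
Op 5: add_edge(E, D). Edges now: 5
Op 6: add_edge(E, C). Edges now: 6
Op 7: add_edge(F, C). Edges now: 7
Compute levels (Kahn BFS):
  sources (in-degree 0): B, F
  process B: level=0
    B->D: in-degree(D)=2, level(D)>=1
  process F: level=0
    F->C: in-degree(C)=1, level(C)>=1
    F->E: in-degree(E)=0, level(E)=1, enqueue
  process E: level=1
    E->A: in-degree(A)=0, level(A)=2, enqueue
    E->C: in-degree(C)=0, level(C)=2, enqueue
    E->D: in-degree(D)=1, level(D)>=2
  process A: level=2
  process C: level=2
    C->D: in-degree(D)=0, level(D)=3, enqueue
  process D: level=3
All levels: A:2, B:0, C:2, D:3, E:1, F:0
level(A) = 2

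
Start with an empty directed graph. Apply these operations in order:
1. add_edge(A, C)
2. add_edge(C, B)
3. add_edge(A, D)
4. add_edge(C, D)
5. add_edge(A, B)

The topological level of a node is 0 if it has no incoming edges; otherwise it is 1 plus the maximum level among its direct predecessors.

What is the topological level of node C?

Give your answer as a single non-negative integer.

Op 1: add_edge(A, C). Edges now: 1
Op 2: add_edge(C, B). Edges now: 2
Op 3: add_edge(A, D). Edges now: 3
Op 4: add_edge(C, D). Edges now: 4
Op 5: add_edge(A, B). Edges now: 5
Compute levels (Kahn BFS):
  sources (in-degree 0): A
  process A: level=0
    A->B: in-degree(B)=1, level(B)>=1
    A->C: in-degree(C)=0, level(C)=1, enqueue
    A->D: in-degree(D)=1, level(D)>=1
  process C: level=1
    C->B: in-degree(B)=0, level(B)=2, enqueue
    C->D: in-degree(D)=0, level(D)=2, enqueue
  process B: level=2
  process D: level=2
All levels: A:0, B:2, C:1, D:2
level(C) = 1

Answer: 1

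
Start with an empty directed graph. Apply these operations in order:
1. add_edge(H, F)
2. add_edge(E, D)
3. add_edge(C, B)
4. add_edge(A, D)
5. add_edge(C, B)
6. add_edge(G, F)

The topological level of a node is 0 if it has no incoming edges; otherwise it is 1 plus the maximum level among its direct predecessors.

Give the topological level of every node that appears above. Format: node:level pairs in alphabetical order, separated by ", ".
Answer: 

Op 1: add_edge(H, F). Edges now: 1
Op 2: add_edge(E, D). Edges now: 2
Op 3: add_edge(C, B). Edges now: 3
Op 4: add_edge(A, D). Edges now: 4
Op 5: add_edge(C, B) (duplicate, no change). Edges now: 4
Op 6: add_edge(G, F). Edges now: 5
Compute levels (Kahn BFS):
  sources (in-degree 0): A, C, E, G, H
  process A: level=0
    A->D: in-degree(D)=1, level(D)>=1
  process C: level=0
    C->B: in-degree(B)=0, level(B)=1, enqueue
  process E: level=0
    E->D: in-degree(D)=0, level(D)=1, enqueue
  process G: level=0
    G->F: in-degree(F)=1, level(F)>=1
  process H: level=0
    H->F: in-degree(F)=0, level(F)=1, enqueue
  process B: level=1
  process D: level=1
  process F: level=1
All levels: A:0, B:1, C:0, D:1, E:0, F:1, G:0, H:0

Answer: A:0, B:1, C:0, D:1, E:0, F:1, G:0, H:0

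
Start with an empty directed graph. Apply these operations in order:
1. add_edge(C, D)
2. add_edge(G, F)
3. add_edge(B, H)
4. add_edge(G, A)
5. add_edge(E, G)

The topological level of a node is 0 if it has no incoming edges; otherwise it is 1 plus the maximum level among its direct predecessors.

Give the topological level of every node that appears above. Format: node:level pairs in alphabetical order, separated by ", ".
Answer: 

Answer: A:2, B:0, C:0, D:1, E:0, F:2, G:1, H:1

Derivation:
Op 1: add_edge(C, D). Edges now: 1
Op 2: add_edge(G, F). Edges now: 2
Op 3: add_edge(B, H). Edges now: 3
Op 4: add_edge(G, A). Edges now: 4
Op 5: add_edge(E, G). Edges now: 5
Compute levels (Kahn BFS):
  sources (in-degree 0): B, C, E
  process B: level=0
    B->H: in-degree(H)=0, level(H)=1, enqueue
  process C: level=0
    C->D: in-degree(D)=0, level(D)=1, enqueue
  process E: level=0
    E->G: in-degree(G)=0, level(G)=1, enqueue
  process H: level=1
  process D: level=1
  process G: level=1
    G->A: in-degree(A)=0, level(A)=2, enqueue
    G->F: in-degree(F)=0, level(F)=2, enqueue
  process A: level=2
  process F: level=2
All levels: A:2, B:0, C:0, D:1, E:0, F:2, G:1, H:1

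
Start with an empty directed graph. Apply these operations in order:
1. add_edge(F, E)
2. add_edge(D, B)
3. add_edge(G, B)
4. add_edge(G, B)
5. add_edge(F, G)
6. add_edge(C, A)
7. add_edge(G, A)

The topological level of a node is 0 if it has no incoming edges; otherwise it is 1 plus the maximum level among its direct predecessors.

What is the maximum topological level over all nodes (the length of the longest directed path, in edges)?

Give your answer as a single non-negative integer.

Op 1: add_edge(F, E). Edges now: 1
Op 2: add_edge(D, B). Edges now: 2
Op 3: add_edge(G, B). Edges now: 3
Op 4: add_edge(G, B) (duplicate, no change). Edges now: 3
Op 5: add_edge(F, G). Edges now: 4
Op 6: add_edge(C, A). Edges now: 5
Op 7: add_edge(G, A). Edges now: 6
Compute levels (Kahn BFS):
  sources (in-degree 0): C, D, F
  process C: level=0
    C->A: in-degree(A)=1, level(A)>=1
  process D: level=0
    D->B: in-degree(B)=1, level(B)>=1
  process F: level=0
    F->E: in-degree(E)=0, level(E)=1, enqueue
    F->G: in-degree(G)=0, level(G)=1, enqueue
  process E: level=1
  process G: level=1
    G->A: in-degree(A)=0, level(A)=2, enqueue
    G->B: in-degree(B)=0, level(B)=2, enqueue
  process A: level=2
  process B: level=2
All levels: A:2, B:2, C:0, D:0, E:1, F:0, G:1
max level = 2

Answer: 2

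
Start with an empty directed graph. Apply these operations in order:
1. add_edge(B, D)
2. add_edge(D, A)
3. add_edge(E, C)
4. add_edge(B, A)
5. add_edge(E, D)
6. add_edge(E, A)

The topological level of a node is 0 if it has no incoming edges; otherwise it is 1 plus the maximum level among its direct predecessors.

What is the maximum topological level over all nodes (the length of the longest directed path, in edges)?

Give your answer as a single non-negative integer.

Answer: 2

Derivation:
Op 1: add_edge(B, D). Edges now: 1
Op 2: add_edge(D, A). Edges now: 2
Op 3: add_edge(E, C). Edges now: 3
Op 4: add_edge(B, A). Edges now: 4
Op 5: add_edge(E, D). Edges now: 5
Op 6: add_edge(E, A). Edges now: 6
Compute levels (Kahn BFS):
  sources (in-degree 0): B, E
  process B: level=0
    B->A: in-degree(A)=2, level(A)>=1
    B->D: in-degree(D)=1, level(D)>=1
  process E: level=0
    E->A: in-degree(A)=1, level(A)>=1
    E->C: in-degree(C)=0, level(C)=1, enqueue
    E->D: in-degree(D)=0, level(D)=1, enqueue
  process C: level=1
  process D: level=1
    D->A: in-degree(A)=0, level(A)=2, enqueue
  process A: level=2
All levels: A:2, B:0, C:1, D:1, E:0
max level = 2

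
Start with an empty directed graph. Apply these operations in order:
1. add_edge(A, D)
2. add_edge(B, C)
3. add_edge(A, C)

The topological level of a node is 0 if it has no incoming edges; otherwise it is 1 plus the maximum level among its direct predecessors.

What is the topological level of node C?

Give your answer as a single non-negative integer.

Answer: 1

Derivation:
Op 1: add_edge(A, D). Edges now: 1
Op 2: add_edge(B, C). Edges now: 2
Op 3: add_edge(A, C). Edges now: 3
Compute levels (Kahn BFS):
  sources (in-degree 0): A, B
  process A: level=0
    A->C: in-degree(C)=1, level(C)>=1
    A->D: in-degree(D)=0, level(D)=1, enqueue
  process B: level=0
    B->C: in-degree(C)=0, level(C)=1, enqueue
  process D: level=1
  process C: level=1
All levels: A:0, B:0, C:1, D:1
level(C) = 1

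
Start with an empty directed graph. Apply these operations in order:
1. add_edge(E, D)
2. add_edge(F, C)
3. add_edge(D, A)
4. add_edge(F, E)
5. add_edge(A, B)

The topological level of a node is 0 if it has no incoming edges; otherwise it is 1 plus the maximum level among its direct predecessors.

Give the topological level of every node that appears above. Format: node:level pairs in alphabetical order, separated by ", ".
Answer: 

Op 1: add_edge(E, D). Edges now: 1
Op 2: add_edge(F, C). Edges now: 2
Op 3: add_edge(D, A). Edges now: 3
Op 4: add_edge(F, E). Edges now: 4
Op 5: add_edge(A, B). Edges now: 5
Compute levels (Kahn BFS):
  sources (in-degree 0): F
  process F: level=0
    F->C: in-degree(C)=0, level(C)=1, enqueue
    F->E: in-degree(E)=0, level(E)=1, enqueue
  process C: level=1
  process E: level=1
    E->D: in-degree(D)=0, level(D)=2, enqueue
  process D: level=2
    D->A: in-degree(A)=0, level(A)=3, enqueue
  process A: level=3
    A->B: in-degree(B)=0, level(B)=4, enqueue
  process B: level=4
All levels: A:3, B:4, C:1, D:2, E:1, F:0

Answer: A:3, B:4, C:1, D:2, E:1, F:0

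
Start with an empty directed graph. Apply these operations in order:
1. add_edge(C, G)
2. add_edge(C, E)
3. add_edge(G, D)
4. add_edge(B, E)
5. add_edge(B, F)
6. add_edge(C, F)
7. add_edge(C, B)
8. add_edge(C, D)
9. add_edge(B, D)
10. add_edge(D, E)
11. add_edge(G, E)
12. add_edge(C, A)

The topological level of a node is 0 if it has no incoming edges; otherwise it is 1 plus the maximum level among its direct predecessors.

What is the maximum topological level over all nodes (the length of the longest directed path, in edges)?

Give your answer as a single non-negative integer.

Op 1: add_edge(C, G). Edges now: 1
Op 2: add_edge(C, E). Edges now: 2
Op 3: add_edge(G, D). Edges now: 3
Op 4: add_edge(B, E). Edges now: 4
Op 5: add_edge(B, F). Edges now: 5
Op 6: add_edge(C, F). Edges now: 6
Op 7: add_edge(C, B). Edges now: 7
Op 8: add_edge(C, D). Edges now: 8
Op 9: add_edge(B, D). Edges now: 9
Op 10: add_edge(D, E). Edges now: 10
Op 11: add_edge(G, E). Edges now: 11
Op 12: add_edge(C, A). Edges now: 12
Compute levels (Kahn BFS):
  sources (in-degree 0): C
  process C: level=0
    C->A: in-degree(A)=0, level(A)=1, enqueue
    C->B: in-degree(B)=0, level(B)=1, enqueue
    C->D: in-degree(D)=2, level(D)>=1
    C->E: in-degree(E)=3, level(E)>=1
    C->F: in-degree(F)=1, level(F)>=1
    C->G: in-degree(G)=0, level(G)=1, enqueue
  process A: level=1
  process B: level=1
    B->D: in-degree(D)=1, level(D)>=2
    B->E: in-degree(E)=2, level(E)>=2
    B->F: in-degree(F)=0, level(F)=2, enqueue
  process G: level=1
    G->D: in-degree(D)=0, level(D)=2, enqueue
    G->E: in-degree(E)=1, level(E)>=2
  process F: level=2
  process D: level=2
    D->E: in-degree(E)=0, level(E)=3, enqueue
  process E: level=3
All levels: A:1, B:1, C:0, D:2, E:3, F:2, G:1
max level = 3

Answer: 3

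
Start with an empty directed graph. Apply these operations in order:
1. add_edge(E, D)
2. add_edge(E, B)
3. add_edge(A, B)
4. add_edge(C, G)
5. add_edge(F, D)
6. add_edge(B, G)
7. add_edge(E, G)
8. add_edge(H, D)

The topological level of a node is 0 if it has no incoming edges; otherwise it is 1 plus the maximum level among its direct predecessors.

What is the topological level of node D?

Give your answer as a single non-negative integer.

Answer: 1

Derivation:
Op 1: add_edge(E, D). Edges now: 1
Op 2: add_edge(E, B). Edges now: 2
Op 3: add_edge(A, B). Edges now: 3
Op 4: add_edge(C, G). Edges now: 4
Op 5: add_edge(F, D). Edges now: 5
Op 6: add_edge(B, G). Edges now: 6
Op 7: add_edge(E, G). Edges now: 7
Op 8: add_edge(H, D). Edges now: 8
Compute levels (Kahn BFS):
  sources (in-degree 0): A, C, E, F, H
  process A: level=0
    A->B: in-degree(B)=1, level(B)>=1
  process C: level=0
    C->G: in-degree(G)=2, level(G)>=1
  process E: level=0
    E->B: in-degree(B)=0, level(B)=1, enqueue
    E->D: in-degree(D)=2, level(D)>=1
    E->G: in-degree(G)=1, level(G)>=1
  process F: level=0
    F->D: in-degree(D)=1, level(D)>=1
  process H: level=0
    H->D: in-degree(D)=0, level(D)=1, enqueue
  process B: level=1
    B->G: in-degree(G)=0, level(G)=2, enqueue
  process D: level=1
  process G: level=2
All levels: A:0, B:1, C:0, D:1, E:0, F:0, G:2, H:0
level(D) = 1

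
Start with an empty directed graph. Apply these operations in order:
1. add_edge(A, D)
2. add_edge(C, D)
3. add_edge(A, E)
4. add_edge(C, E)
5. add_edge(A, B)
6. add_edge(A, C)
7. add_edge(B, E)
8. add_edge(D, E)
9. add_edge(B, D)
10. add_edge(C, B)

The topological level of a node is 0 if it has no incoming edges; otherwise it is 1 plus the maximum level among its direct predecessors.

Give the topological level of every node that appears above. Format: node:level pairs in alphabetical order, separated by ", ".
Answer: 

Answer: A:0, B:2, C:1, D:3, E:4

Derivation:
Op 1: add_edge(A, D). Edges now: 1
Op 2: add_edge(C, D). Edges now: 2
Op 3: add_edge(A, E). Edges now: 3
Op 4: add_edge(C, E). Edges now: 4
Op 5: add_edge(A, B). Edges now: 5
Op 6: add_edge(A, C). Edges now: 6
Op 7: add_edge(B, E). Edges now: 7
Op 8: add_edge(D, E). Edges now: 8
Op 9: add_edge(B, D). Edges now: 9
Op 10: add_edge(C, B). Edges now: 10
Compute levels (Kahn BFS):
  sources (in-degree 0): A
  process A: level=0
    A->B: in-degree(B)=1, level(B)>=1
    A->C: in-degree(C)=0, level(C)=1, enqueue
    A->D: in-degree(D)=2, level(D)>=1
    A->E: in-degree(E)=3, level(E)>=1
  process C: level=1
    C->B: in-degree(B)=0, level(B)=2, enqueue
    C->D: in-degree(D)=1, level(D)>=2
    C->E: in-degree(E)=2, level(E)>=2
  process B: level=2
    B->D: in-degree(D)=0, level(D)=3, enqueue
    B->E: in-degree(E)=1, level(E)>=3
  process D: level=3
    D->E: in-degree(E)=0, level(E)=4, enqueue
  process E: level=4
All levels: A:0, B:2, C:1, D:3, E:4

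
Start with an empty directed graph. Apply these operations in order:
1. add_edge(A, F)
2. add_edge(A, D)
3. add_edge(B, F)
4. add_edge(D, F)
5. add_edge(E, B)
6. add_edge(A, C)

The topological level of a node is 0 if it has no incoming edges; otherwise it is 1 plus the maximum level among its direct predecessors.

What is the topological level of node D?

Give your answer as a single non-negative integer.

Answer: 1

Derivation:
Op 1: add_edge(A, F). Edges now: 1
Op 2: add_edge(A, D). Edges now: 2
Op 3: add_edge(B, F). Edges now: 3
Op 4: add_edge(D, F). Edges now: 4
Op 5: add_edge(E, B). Edges now: 5
Op 6: add_edge(A, C). Edges now: 6
Compute levels (Kahn BFS):
  sources (in-degree 0): A, E
  process A: level=0
    A->C: in-degree(C)=0, level(C)=1, enqueue
    A->D: in-degree(D)=0, level(D)=1, enqueue
    A->F: in-degree(F)=2, level(F)>=1
  process E: level=0
    E->B: in-degree(B)=0, level(B)=1, enqueue
  process C: level=1
  process D: level=1
    D->F: in-degree(F)=1, level(F)>=2
  process B: level=1
    B->F: in-degree(F)=0, level(F)=2, enqueue
  process F: level=2
All levels: A:0, B:1, C:1, D:1, E:0, F:2
level(D) = 1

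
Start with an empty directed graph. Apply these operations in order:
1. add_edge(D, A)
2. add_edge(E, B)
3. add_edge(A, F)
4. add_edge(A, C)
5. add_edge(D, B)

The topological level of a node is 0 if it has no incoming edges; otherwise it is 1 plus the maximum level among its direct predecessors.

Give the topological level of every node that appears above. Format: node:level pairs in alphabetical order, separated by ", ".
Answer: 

Answer: A:1, B:1, C:2, D:0, E:0, F:2

Derivation:
Op 1: add_edge(D, A). Edges now: 1
Op 2: add_edge(E, B). Edges now: 2
Op 3: add_edge(A, F). Edges now: 3
Op 4: add_edge(A, C). Edges now: 4
Op 5: add_edge(D, B). Edges now: 5
Compute levels (Kahn BFS):
  sources (in-degree 0): D, E
  process D: level=0
    D->A: in-degree(A)=0, level(A)=1, enqueue
    D->B: in-degree(B)=1, level(B)>=1
  process E: level=0
    E->B: in-degree(B)=0, level(B)=1, enqueue
  process A: level=1
    A->C: in-degree(C)=0, level(C)=2, enqueue
    A->F: in-degree(F)=0, level(F)=2, enqueue
  process B: level=1
  process C: level=2
  process F: level=2
All levels: A:1, B:1, C:2, D:0, E:0, F:2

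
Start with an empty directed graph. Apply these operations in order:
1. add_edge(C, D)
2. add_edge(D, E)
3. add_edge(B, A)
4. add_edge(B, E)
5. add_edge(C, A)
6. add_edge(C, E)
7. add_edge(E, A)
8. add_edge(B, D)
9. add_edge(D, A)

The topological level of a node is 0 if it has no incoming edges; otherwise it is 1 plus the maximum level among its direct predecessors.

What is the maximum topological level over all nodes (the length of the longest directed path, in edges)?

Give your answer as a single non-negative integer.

Op 1: add_edge(C, D). Edges now: 1
Op 2: add_edge(D, E). Edges now: 2
Op 3: add_edge(B, A). Edges now: 3
Op 4: add_edge(B, E). Edges now: 4
Op 5: add_edge(C, A). Edges now: 5
Op 6: add_edge(C, E). Edges now: 6
Op 7: add_edge(E, A). Edges now: 7
Op 8: add_edge(B, D). Edges now: 8
Op 9: add_edge(D, A). Edges now: 9
Compute levels (Kahn BFS):
  sources (in-degree 0): B, C
  process B: level=0
    B->A: in-degree(A)=3, level(A)>=1
    B->D: in-degree(D)=1, level(D)>=1
    B->E: in-degree(E)=2, level(E)>=1
  process C: level=0
    C->A: in-degree(A)=2, level(A)>=1
    C->D: in-degree(D)=0, level(D)=1, enqueue
    C->E: in-degree(E)=1, level(E)>=1
  process D: level=1
    D->A: in-degree(A)=1, level(A)>=2
    D->E: in-degree(E)=0, level(E)=2, enqueue
  process E: level=2
    E->A: in-degree(A)=0, level(A)=3, enqueue
  process A: level=3
All levels: A:3, B:0, C:0, D:1, E:2
max level = 3

Answer: 3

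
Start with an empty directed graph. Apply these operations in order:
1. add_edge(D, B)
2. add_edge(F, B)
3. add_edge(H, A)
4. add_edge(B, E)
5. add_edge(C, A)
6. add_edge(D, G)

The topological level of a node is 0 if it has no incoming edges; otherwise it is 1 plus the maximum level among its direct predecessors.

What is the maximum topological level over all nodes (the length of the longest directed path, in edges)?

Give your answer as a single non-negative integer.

Answer: 2

Derivation:
Op 1: add_edge(D, B). Edges now: 1
Op 2: add_edge(F, B). Edges now: 2
Op 3: add_edge(H, A). Edges now: 3
Op 4: add_edge(B, E). Edges now: 4
Op 5: add_edge(C, A). Edges now: 5
Op 6: add_edge(D, G). Edges now: 6
Compute levels (Kahn BFS):
  sources (in-degree 0): C, D, F, H
  process C: level=0
    C->A: in-degree(A)=1, level(A)>=1
  process D: level=0
    D->B: in-degree(B)=1, level(B)>=1
    D->G: in-degree(G)=0, level(G)=1, enqueue
  process F: level=0
    F->B: in-degree(B)=0, level(B)=1, enqueue
  process H: level=0
    H->A: in-degree(A)=0, level(A)=1, enqueue
  process G: level=1
  process B: level=1
    B->E: in-degree(E)=0, level(E)=2, enqueue
  process A: level=1
  process E: level=2
All levels: A:1, B:1, C:0, D:0, E:2, F:0, G:1, H:0
max level = 2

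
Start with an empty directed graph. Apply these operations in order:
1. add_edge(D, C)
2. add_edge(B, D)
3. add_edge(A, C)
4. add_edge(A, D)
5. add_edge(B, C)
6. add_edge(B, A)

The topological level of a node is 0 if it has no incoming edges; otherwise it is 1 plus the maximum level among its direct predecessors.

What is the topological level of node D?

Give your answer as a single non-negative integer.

Answer: 2

Derivation:
Op 1: add_edge(D, C). Edges now: 1
Op 2: add_edge(B, D). Edges now: 2
Op 3: add_edge(A, C). Edges now: 3
Op 4: add_edge(A, D). Edges now: 4
Op 5: add_edge(B, C). Edges now: 5
Op 6: add_edge(B, A). Edges now: 6
Compute levels (Kahn BFS):
  sources (in-degree 0): B
  process B: level=0
    B->A: in-degree(A)=0, level(A)=1, enqueue
    B->C: in-degree(C)=2, level(C)>=1
    B->D: in-degree(D)=1, level(D)>=1
  process A: level=1
    A->C: in-degree(C)=1, level(C)>=2
    A->D: in-degree(D)=0, level(D)=2, enqueue
  process D: level=2
    D->C: in-degree(C)=0, level(C)=3, enqueue
  process C: level=3
All levels: A:1, B:0, C:3, D:2
level(D) = 2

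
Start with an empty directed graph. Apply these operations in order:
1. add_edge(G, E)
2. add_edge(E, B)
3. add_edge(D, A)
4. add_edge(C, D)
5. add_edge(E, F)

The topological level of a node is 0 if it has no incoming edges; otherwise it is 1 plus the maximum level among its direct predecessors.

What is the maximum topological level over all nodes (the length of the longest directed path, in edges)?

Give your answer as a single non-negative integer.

Answer: 2

Derivation:
Op 1: add_edge(G, E). Edges now: 1
Op 2: add_edge(E, B). Edges now: 2
Op 3: add_edge(D, A). Edges now: 3
Op 4: add_edge(C, D). Edges now: 4
Op 5: add_edge(E, F). Edges now: 5
Compute levels (Kahn BFS):
  sources (in-degree 0): C, G
  process C: level=0
    C->D: in-degree(D)=0, level(D)=1, enqueue
  process G: level=0
    G->E: in-degree(E)=0, level(E)=1, enqueue
  process D: level=1
    D->A: in-degree(A)=0, level(A)=2, enqueue
  process E: level=1
    E->B: in-degree(B)=0, level(B)=2, enqueue
    E->F: in-degree(F)=0, level(F)=2, enqueue
  process A: level=2
  process B: level=2
  process F: level=2
All levels: A:2, B:2, C:0, D:1, E:1, F:2, G:0
max level = 2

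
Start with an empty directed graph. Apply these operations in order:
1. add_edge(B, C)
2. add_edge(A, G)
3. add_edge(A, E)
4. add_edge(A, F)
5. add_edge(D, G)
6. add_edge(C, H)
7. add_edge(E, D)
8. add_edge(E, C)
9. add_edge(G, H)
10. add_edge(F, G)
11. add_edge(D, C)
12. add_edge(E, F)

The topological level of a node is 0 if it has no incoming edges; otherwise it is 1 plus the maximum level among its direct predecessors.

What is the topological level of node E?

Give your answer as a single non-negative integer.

Answer: 1

Derivation:
Op 1: add_edge(B, C). Edges now: 1
Op 2: add_edge(A, G). Edges now: 2
Op 3: add_edge(A, E). Edges now: 3
Op 4: add_edge(A, F). Edges now: 4
Op 5: add_edge(D, G). Edges now: 5
Op 6: add_edge(C, H). Edges now: 6
Op 7: add_edge(E, D). Edges now: 7
Op 8: add_edge(E, C). Edges now: 8
Op 9: add_edge(G, H). Edges now: 9
Op 10: add_edge(F, G). Edges now: 10
Op 11: add_edge(D, C). Edges now: 11
Op 12: add_edge(E, F). Edges now: 12
Compute levels (Kahn BFS):
  sources (in-degree 0): A, B
  process A: level=0
    A->E: in-degree(E)=0, level(E)=1, enqueue
    A->F: in-degree(F)=1, level(F)>=1
    A->G: in-degree(G)=2, level(G)>=1
  process B: level=0
    B->C: in-degree(C)=2, level(C)>=1
  process E: level=1
    E->C: in-degree(C)=1, level(C)>=2
    E->D: in-degree(D)=0, level(D)=2, enqueue
    E->F: in-degree(F)=0, level(F)=2, enqueue
  process D: level=2
    D->C: in-degree(C)=0, level(C)=3, enqueue
    D->G: in-degree(G)=1, level(G)>=3
  process F: level=2
    F->G: in-degree(G)=0, level(G)=3, enqueue
  process C: level=3
    C->H: in-degree(H)=1, level(H)>=4
  process G: level=3
    G->H: in-degree(H)=0, level(H)=4, enqueue
  process H: level=4
All levels: A:0, B:0, C:3, D:2, E:1, F:2, G:3, H:4
level(E) = 1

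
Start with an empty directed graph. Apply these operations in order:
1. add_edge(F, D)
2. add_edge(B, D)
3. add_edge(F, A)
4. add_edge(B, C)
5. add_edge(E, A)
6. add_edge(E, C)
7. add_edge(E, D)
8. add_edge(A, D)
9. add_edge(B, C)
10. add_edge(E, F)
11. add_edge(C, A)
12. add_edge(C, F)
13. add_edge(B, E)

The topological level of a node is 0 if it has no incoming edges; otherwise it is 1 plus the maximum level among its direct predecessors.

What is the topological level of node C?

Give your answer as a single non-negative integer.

Answer: 2

Derivation:
Op 1: add_edge(F, D). Edges now: 1
Op 2: add_edge(B, D). Edges now: 2
Op 3: add_edge(F, A). Edges now: 3
Op 4: add_edge(B, C). Edges now: 4
Op 5: add_edge(E, A). Edges now: 5
Op 6: add_edge(E, C). Edges now: 6
Op 7: add_edge(E, D). Edges now: 7
Op 8: add_edge(A, D). Edges now: 8
Op 9: add_edge(B, C) (duplicate, no change). Edges now: 8
Op 10: add_edge(E, F). Edges now: 9
Op 11: add_edge(C, A). Edges now: 10
Op 12: add_edge(C, F). Edges now: 11
Op 13: add_edge(B, E). Edges now: 12
Compute levels (Kahn BFS):
  sources (in-degree 0): B
  process B: level=0
    B->C: in-degree(C)=1, level(C)>=1
    B->D: in-degree(D)=3, level(D)>=1
    B->E: in-degree(E)=0, level(E)=1, enqueue
  process E: level=1
    E->A: in-degree(A)=2, level(A)>=2
    E->C: in-degree(C)=0, level(C)=2, enqueue
    E->D: in-degree(D)=2, level(D)>=2
    E->F: in-degree(F)=1, level(F)>=2
  process C: level=2
    C->A: in-degree(A)=1, level(A)>=3
    C->F: in-degree(F)=0, level(F)=3, enqueue
  process F: level=3
    F->A: in-degree(A)=0, level(A)=4, enqueue
    F->D: in-degree(D)=1, level(D)>=4
  process A: level=4
    A->D: in-degree(D)=0, level(D)=5, enqueue
  process D: level=5
All levels: A:4, B:0, C:2, D:5, E:1, F:3
level(C) = 2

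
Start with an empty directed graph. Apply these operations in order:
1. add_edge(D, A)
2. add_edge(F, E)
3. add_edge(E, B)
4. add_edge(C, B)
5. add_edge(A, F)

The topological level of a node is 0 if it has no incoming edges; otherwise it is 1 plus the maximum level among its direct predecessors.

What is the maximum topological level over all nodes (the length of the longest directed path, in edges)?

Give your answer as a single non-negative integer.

Op 1: add_edge(D, A). Edges now: 1
Op 2: add_edge(F, E). Edges now: 2
Op 3: add_edge(E, B). Edges now: 3
Op 4: add_edge(C, B). Edges now: 4
Op 5: add_edge(A, F). Edges now: 5
Compute levels (Kahn BFS):
  sources (in-degree 0): C, D
  process C: level=0
    C->B: in-degree(B)=1, level(B)>=1
  process D: level=0
    D->A: in-degree(A)=0, level(A)=1, enqueue
  process A: level=1
    A->F: in-degree(F)=0, level(F)=2, enqueue
  process F: level=2
    F->E: in-degree(E)=0, level(E)=3, enqueue
  process E: level=3
    E->B: in-degree(B)=0, level(B)=4, enqueue
  process B: level=4
All levels: A:1, B:4, C:0, D:0, E:3, F:2
max level = 4

Answer: 4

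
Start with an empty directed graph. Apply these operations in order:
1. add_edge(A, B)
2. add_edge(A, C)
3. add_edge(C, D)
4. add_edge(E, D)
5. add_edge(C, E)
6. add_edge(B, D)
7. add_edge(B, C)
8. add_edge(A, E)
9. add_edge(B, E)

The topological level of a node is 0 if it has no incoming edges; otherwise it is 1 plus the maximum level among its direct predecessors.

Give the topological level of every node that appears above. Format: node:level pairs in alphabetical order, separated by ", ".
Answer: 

Op 1: add_edge(A, B). Edges now: 1
Op 2: add_edge(A, C). Edges now: 2
Op 3: add_edge(C, D). Edges now: 3
Op 4: add_edge(E, D). Edges now: 4
Op 5: add_edge(C, E). Edges now: 5
Op 6: add_edge(B, D). Edges now: 6
Op 7: add_edge(B, C). Edges now: 7
Op 8: add_edge(A, E). Edges now: 8
Op 9: add_edge(B, E). Edges now: 9
Compute levels (Kahn BFS):
  sources (in-degree 0): A
  process A: level=0
    A->B: in-degree(B)=0, level(B)=1, enqueue
    A->C: in-degree(C)=1, level(C)>=1
    A->E: in-degree(E)=2, level(E)>=1
  process B: level=1
    B->C: in-degree(C)=0, level(C)=2, enqueue
    B->D: in-degree(D)=2, level(D)>=2
    B->E: in-degree(E)=1, level(E)>=2
  process C: level=2
    C->D: in-degree(D)=1, level(D)>=3
    C->E: in-degree(E)=0, level(E)=3, enqueue
  process E: level=3
    E->D: in-degree(D)=0, level(D)=4, enqueue
  process D: level=4
All levels: A:0, B:1, C:2, D:4, E:3

Answer: A:0, B:1, C:2, D:4, E:3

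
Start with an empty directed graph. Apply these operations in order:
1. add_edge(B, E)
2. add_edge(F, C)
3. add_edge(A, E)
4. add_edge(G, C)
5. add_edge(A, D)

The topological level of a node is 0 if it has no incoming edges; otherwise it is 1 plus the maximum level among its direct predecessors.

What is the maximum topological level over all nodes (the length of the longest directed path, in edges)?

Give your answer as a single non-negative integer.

Answer: 1

Derivation:
Op 1: add_edge(B, E). Edges now: 1
Op 2: add_edge(F, C). Edges now: 2
Op 3: add_edge(A, E). Edges now: 3
Op 4: add_edge(G, C). Edges now: 4
Op 5: add_edge(A, D). Edges now: 5
Compute levels (Kahn BFS):
  sources (in-degree 0): A, B, F, G
  process A: level=0
    A->D: in-degree(D)=0, level(D)=1, enqueue
    A->E: in-degree(E)=1, level(E)>=1
  process B: level=0
    B->E: in-degree(E)=0, level(E)=1, enqueue
  process F: level=0
    F->C: in-degree(C)=1, level(C)>=1
  process G: level=0
    G->C: in-degree(C)=0, level(C)=1, enqueue
  process D: level=1
  process E: level=1
  process C: level=1
All levels: A:0, B:0, C:1, D:1, E:1, F:0, G:0
max level = 1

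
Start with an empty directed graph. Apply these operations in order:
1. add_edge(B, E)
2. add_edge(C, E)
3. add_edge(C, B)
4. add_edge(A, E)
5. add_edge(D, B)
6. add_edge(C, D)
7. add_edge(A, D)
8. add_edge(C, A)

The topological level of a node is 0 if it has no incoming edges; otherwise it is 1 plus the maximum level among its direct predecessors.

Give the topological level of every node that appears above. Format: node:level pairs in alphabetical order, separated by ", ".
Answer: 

Op 1: add_edge(B, E). Edges now: 1
Op 2: add_edge(C, E). Edges now: 2
Op 3: add_edge(C, B). Edges now: 3
Op 4: add_edge(A, E). Edges now: 4
Op 5: add_edge(D, B). Edges now: 5
Op 6: add_edge(C, D). Edges now: 6
Op 7: add_edge(A, D). Edges now: 7
Op 8: add_edge(C, A). Edges now: 8
Compute levels (Kahn BFS):
  sources (in-degree 0): C
  process C: level=0
    C->A: in-degree(A)=0, level(A)=1, enqueue
    C->B: in-degree(B)=1, level(B)>=1
    C->D: in-degree(D)=1, level(D)>=1
    C->E: in-degree(E)=2, level(E)>=1
  process A: level=1
    A->D: in-degree(D)=0, level(D)=2, enqueue
    A->E: in-degree(E)=1, level(E)>=2
  process D: level=2
    D->B: in-degree(B)=0, level(B)=3, enqueue
  process B: level=3
    B->E: in-degree(E)=0, level(E)=4, enqueue
  process E: level=4
All levels: A:1, B:3, C:0, D:2, E:4

Answer: A:1, B:3, C:0, D:2, E:4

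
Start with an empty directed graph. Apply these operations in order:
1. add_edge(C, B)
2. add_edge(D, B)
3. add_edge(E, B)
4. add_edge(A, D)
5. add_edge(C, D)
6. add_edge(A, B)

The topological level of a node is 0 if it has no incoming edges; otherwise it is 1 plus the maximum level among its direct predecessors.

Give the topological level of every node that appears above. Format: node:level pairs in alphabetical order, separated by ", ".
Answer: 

Op 1: add_edge(C, B). Edges now: 1
Op 2: add_edge(D, B). Edges now: 2
Op 3: add_edge(E, B). Edges now: 3
Op 4: add_edge(A, D). Edges now: 4
Op 5: add_edge(C, D). Edges now: 5
Op 6: add_edge(A, B). Edges now: 6
Compute levels (Kahn BFS):
  sources (in-degree 0): A, C, E
  process A: level=0
    A->B: in-degree(B)=3, level(B)>=1
    A->D: in-degree(D)=1, level(D)>=1
  process C: level=0
    C->B: in-degree(B)=2, level(B)>=1
    C->D: in-degree(D)=0, level(D)=1, enqueue
  process E: level=0
    E->B: in-degree(B)=1, level(B)>=1
  process D: level=1
    D->B: in-degree(B)=0, level(B)=2, enqueue
  process B: level=2
All levels: A:0, B:2, C:0, D:1, E:0

Answer: A:0, B:2, C:0, D:1, E:0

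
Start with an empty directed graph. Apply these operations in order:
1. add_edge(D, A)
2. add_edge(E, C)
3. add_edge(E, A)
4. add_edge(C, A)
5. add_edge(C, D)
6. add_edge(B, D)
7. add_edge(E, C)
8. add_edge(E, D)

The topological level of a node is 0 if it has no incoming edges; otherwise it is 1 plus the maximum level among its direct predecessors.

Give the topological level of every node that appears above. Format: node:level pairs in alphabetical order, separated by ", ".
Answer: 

Op 1: add_edge(D, A). Edges now: 1
Op 2: add_edge(E, C). Edges now: 2
Op 3: add_edge(E, A). Edges now: 3
Op 4: add_edge(C, A). Edges now: 4
Op 5: add_edge(C, D). Edges now: 5
Op 6: add_edge(B, D). Edges now: 6
Op 7: add_edge(E, C) (duplicate, no change). Edges now: 6
Op 8: add_edge(E, D). Edges now: 7
Compute levels (Kahn BFS):
  sources (in-degree 0): B, E
  process B: level=0
    B->D: in-degree(D)=2, level(D)>=1
  process E: level=0
    E->A: in-degree(A)=2, level(A)>=1
    E->C: in-degree(C)=0, level(C)=1, enqueue
    E->D: in-degree(D)=1, level(D)>=1
  process C: level=1
    C->A: in-degree(A)=1, level(A)>=2
    C->D: in-degree(D)=0, level(D)=2, enqueue
  process D: level=2
    D->A: in-degree(A)=0, level(A)=3, enqueue
  process A: level=3
All levels: A:3, B:0, C:1, D:2, E:0

Answer: A:3, B:0, C:1, D:2, E:0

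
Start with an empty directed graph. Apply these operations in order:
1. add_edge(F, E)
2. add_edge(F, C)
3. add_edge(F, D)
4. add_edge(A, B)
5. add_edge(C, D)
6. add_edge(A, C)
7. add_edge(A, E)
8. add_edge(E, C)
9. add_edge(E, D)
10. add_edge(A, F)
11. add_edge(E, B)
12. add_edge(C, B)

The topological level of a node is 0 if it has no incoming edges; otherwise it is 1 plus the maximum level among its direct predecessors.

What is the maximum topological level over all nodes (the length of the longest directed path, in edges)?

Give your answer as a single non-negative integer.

Answer: 4

Derivation:
Op 1: add_edge(F, E). Edges now: 1
Op 2: add_edge(F, C). Edges now: 2
Op 3: add_edge(F, D). Edges now: 3
Op 4: add_edge(A, B). Edges now: 4
Op 5: add_edge(C, D). Edges now: 5
Op 6: add_edge(A, C). Edges now: 6
Op 7: add_edge(A, E). Edges now: 7
Op 8: add_edge(E, C). Edges now: 8
Op 9: add_edge(E, D). Edges now: 9
Op 10: add_edge(A, F). Edges now: 10
Op 11: add_edge(E, B). Edges now: 11
Op 12: add_edge(C, B). Edges now: 12
Compute levels (Kahn BFS):
  sources (in-degree 0): A
  process A: level=0
    A->B: in-degree(B)=2, level(B)>=1
    A->C: in-degree(C)=2, level(C)>=1
    A->E: in-degree(E)=1, level(E)>=1
    A->F: in-degree(F)=0, level(F)=1, enqueue
  process F: level=1
    F->C: in-degree(C)=1, level(C)>=2
    F->D: in-degree(D)=2, level(D)>=2
    F->E: in-degree(E)=0, level(E)=2, enqueue
  process E: level=2
    E->B: in-degree(B)=1, level(B)>=3
    E->C: in-degree(C)=0, level(C)=3, enqueue
    E->D: in-degree(D)=1, level(D)>=3
  process C: level=3
    C->B: in-degree(B)=0, level(B)=4, enqueue
    C->D: in-degree(D)=0, level(D)=4, enqueue
  process B: level=4
  process D: level=4
All levels: A:0, B:4, C:3, D:4, E:2, F:1
max level = 4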